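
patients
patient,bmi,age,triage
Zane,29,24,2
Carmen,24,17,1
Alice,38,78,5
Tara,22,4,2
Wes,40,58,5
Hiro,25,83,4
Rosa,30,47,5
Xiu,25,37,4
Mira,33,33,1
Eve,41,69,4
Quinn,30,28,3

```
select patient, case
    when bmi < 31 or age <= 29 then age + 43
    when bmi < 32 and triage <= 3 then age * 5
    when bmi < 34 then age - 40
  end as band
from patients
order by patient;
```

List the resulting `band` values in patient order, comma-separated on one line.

NULL, 60, NULL, 126, -7, 71, 90, 47, NULL, 80, 67

patient=Alice: (no match → NULL) → NULL
patient=Carmen: bmi < 31 or age <= 29 → 60
patient=Eve: (no match → NULL) → NULL
patient=Hiro: bmi < 31 or age <= 29 → 126
patient=Mira: bmi < 34 → -7
patient=Quinn: bmi < 31 or age <= 29 → 71
patient=Rosa: bmi < 31 or age <= 29 → 90
patient=Tara: bmi < 31 or age <= 29 → 47
patient=Wes: (no match → NULL) → NULL
patient=Xiu: bmi < 31 or age <= 29 → 80
patient=Zane: bmi < 31 or age <= 29 → 67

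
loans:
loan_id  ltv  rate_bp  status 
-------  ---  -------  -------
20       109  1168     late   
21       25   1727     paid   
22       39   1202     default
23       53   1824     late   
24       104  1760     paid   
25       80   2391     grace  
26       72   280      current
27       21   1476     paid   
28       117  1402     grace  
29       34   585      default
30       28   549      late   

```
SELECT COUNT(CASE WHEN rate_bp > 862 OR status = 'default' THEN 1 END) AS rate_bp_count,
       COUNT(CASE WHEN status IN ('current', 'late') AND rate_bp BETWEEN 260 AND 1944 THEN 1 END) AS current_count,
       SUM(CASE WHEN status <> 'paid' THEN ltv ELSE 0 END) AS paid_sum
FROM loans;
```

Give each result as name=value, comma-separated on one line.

[rate_bp_count: rate_bp > 862 OR status = 'default']
loan_id=20: ✓ → 1
loan_id=21: ✓ → 1
loan_id=22: ✓ → 1
loan_id=23: ✓ → 1
loan_id=24: ✓ → 1
loan_id=25: ✓ → 1
loan_id=26: ✗
loan_id=27: ✓ → 1
loan_id=28: ✓ → 1
loan_id=29: ✓ → 1
loan_id=30: ✗
rate_bp_count = COUNT(1, 1, 1, 1, 1, 1, 1, 1, 1) = 9
—
[current_count: status IN ('current', 'late') AND rate_bp BETWEEN 260 AND 1944]
loan_id=20: ✓ → 1
loan_id=21: ✗
loan_id=22: ✗
loan_id=23: ✓ → 1
loan_id=24: ✗
loan_id=25: ✗
loan_id=26: ✓ → 1
loan_id=27: ✗
loan_id=28: ✗
loan_id=29: ✗
loan_id=30: ✓ → 1
current_count = COUNT(1, 1, 1, 1) = 4
—
[paid_sum: status <> 'paid']
loan_id=20: ✓ → 109
loan_id=21: ✗
loan_id=22: ✓ → 39
loan_id=23: ✓ → 53
loan_id=24: ✗
loan_id=25: ✓ → 80
loan_id=26: ✓ → 72
loan_id=27: ✗
loan_id=28: ✓ → 117
loan_id=29: ✓ → 34
loan_id=30: ✓ → 28
paid_sum = 109 + 39 + 53 + 80 + 72 + 117 + 34 + 28 = 532

rate_bp_count=9, current_count=4, paid_sum=532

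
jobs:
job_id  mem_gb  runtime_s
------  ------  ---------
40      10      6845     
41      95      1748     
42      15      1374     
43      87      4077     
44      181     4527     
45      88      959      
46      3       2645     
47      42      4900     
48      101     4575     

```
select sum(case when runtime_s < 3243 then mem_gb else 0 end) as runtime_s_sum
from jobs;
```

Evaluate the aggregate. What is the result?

job_id=40: ✗
job_id=41: ✓ → 95
job_id=42: ✓ → 15
job_id=43: ✗
job_id=44: ✗
job_id=45: ✓ → 88
job_id=46: ✓ → 3
job_id=47: ✗
job_id=48: ✗
runtime_s_sum = 95 + 15 + 88 + 3 = 201

201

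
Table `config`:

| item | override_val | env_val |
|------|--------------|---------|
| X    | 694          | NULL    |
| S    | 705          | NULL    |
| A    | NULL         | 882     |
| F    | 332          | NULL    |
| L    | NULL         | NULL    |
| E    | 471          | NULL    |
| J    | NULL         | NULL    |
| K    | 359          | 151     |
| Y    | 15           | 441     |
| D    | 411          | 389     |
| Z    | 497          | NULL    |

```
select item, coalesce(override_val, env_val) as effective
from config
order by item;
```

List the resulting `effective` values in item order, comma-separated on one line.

item=A: override_val=NULL, env_val=882 → 882
item=D: override_val=411 → 411
item=E: override_val=471 → 471
item=F: override_val=332 → 332
item=J: override_val=NULL, env_val=NULL (all NULL) → NULL
item=K: override_val=359 → 359
item=L: override_val=NULL, env_val=NULL (all NULL) → NULL
item=S: override_val=705 → 705
item=X: override_val=694 → 694
item=Y: override_val=15 → 15
item=Z: override_val=497 → 497

882, 411, 471, 332, NULL, 359, NULL, 705, 694, 15, 497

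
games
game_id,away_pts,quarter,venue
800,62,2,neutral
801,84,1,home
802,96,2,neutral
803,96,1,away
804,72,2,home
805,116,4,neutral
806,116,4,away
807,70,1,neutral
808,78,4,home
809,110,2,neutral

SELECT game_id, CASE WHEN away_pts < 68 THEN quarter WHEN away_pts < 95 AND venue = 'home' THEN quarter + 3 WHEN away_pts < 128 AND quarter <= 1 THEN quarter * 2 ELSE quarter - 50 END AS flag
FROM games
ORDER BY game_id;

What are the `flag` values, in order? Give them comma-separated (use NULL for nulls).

2, 4, -48, 2, 5, -46, -46, 2, 7, -48

game_id=800: away_pts < 68 → 2
game_id=801: away_pts < 95 AND venue = 'home' → 4
game_id=802: ELSE → -48
game_id=803: away_pts < 128 AND quarter <= 1 → 2
game_id=804: away_pts < 95 AND venue = 'home' → 5
game_id=805: ELSE → -46
game_id=806: ELSE → -46
game_id=807: away_pts < 128 AND quarter <= 1 → 2
game_id=808: away_pts < 95 AND venue = 'home' → 7
game_id=809: ELSE → -48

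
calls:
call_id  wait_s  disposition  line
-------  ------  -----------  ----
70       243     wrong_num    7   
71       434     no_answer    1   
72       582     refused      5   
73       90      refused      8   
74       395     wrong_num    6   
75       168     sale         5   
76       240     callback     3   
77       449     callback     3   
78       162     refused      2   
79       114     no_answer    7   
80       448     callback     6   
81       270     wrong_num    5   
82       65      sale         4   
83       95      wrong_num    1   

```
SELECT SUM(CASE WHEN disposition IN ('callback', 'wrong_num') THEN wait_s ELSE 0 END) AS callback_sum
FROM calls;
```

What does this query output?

2140

call_id=70: ✓ → 243
call_id=71: ✗
call_id=72: ✗
call_id=73: ✗
call_id=74: ✓ → 395
call_id=75: ✗
call_id=76: ✓ → 240
call_id=77: ✓ → 449
call_id=78: ✗
call_id=79: ✗
call_id=80: ✓ → 448
call_id=81: ✓ → 270
call_id=82: ✗
call_id=83: ✓ → 95
callback_sum = 243 + 395 + 240 + 449 + 448 + 270 + 95 = 2140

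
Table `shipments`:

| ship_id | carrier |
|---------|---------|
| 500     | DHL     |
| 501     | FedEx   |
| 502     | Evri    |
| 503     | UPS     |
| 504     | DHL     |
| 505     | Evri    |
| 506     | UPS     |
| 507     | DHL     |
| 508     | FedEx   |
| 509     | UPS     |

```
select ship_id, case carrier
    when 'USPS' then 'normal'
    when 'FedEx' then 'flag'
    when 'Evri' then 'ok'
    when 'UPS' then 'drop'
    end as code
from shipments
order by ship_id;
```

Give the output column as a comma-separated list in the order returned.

NULL, flag, ok, drop, NULL, ok, drop, NULL, flag, drop

ship_id=500: (no match → NULL) → NULL
ship_id=501: carrier='FedEx' → flag
ship_id=502: carrier='Evri' → ok
ship_id=503: carrier='UPS' → drop
ship_id=504: (no match → NULL) → NULL
ship_id=505: carrier='Evri' → ok
ship_id=506: carrier='UPS' → drop
ship_id=507: (no match → NULL) → NULL
ship_id=508: carrier='FedEx' → flag
ship_id=509: carrier='UPS' → drop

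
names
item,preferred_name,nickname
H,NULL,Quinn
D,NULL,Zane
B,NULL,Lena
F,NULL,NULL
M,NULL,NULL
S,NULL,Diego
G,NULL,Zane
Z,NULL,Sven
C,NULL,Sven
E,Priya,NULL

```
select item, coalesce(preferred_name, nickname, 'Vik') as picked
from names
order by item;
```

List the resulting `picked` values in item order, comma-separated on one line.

item=B: preferred_name=NULL, nickname=Lena → Lena
item=C: preferred_name=NULL, nickname=Sven → Sven
item=D: preferred_name=NULL, nickname=Zane → Zane
item=E: preferred_name=Priya → Priya
item=F: preferred_name=NULL, nickname=NULL, → literal Vik → Vik
item=G: preferred_name=NULL, nickname=Zane → Zane
item=H: preferred_name=NULL, nickname=Quinn → Quinn
item=M: preferred_name=NULL, nickname=NULL, → literal Vik → Vik
item=S: preferred_name=NULL, nickname=Diego → Diego
item=Z: preferred_name=NULL, nickname=Sven → Sven

Lena, Sven, Zane, Priya, Vik, Zane, Quinn, Vik, Diego, Sven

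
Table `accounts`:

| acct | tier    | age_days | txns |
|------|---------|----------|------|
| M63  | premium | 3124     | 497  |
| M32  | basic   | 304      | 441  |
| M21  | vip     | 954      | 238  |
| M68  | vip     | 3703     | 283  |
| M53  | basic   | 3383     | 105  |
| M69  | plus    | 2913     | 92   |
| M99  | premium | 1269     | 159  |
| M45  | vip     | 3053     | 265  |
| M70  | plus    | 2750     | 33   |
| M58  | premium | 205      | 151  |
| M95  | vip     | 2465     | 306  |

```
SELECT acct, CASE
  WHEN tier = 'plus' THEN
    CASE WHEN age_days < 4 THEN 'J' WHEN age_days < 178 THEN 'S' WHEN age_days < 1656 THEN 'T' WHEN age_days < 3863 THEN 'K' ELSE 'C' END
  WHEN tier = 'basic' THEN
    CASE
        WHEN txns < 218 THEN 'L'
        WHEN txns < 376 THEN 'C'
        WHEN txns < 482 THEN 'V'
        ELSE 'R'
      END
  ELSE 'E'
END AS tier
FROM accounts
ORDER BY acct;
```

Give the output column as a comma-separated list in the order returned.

E, V, E, L, E, E, E, K, K, E, E

acct=M21: tier='vip' → outer ELSE → E
acct=M32: tier='basic' → inner[txns < 482] → V
acct=M45: tier='vip' → outer ELSE → E
acct=M53: tier='basic' → inner[txns < 218] → L
acct=M58: tier='premium' → outer ELSE → E
acct=M63: tier='premium' → outer ELSE → E
acct=M68: tier='vip' → outer ELSE → E
acct=M69: tier='plus' → inner[age_days < 3863] → K
acct=M70: tier='plus' → inner[age_days < 3863] → K
acct=M95: tier='vip' → outer ELSE → E
acct=M99: tier='premium' → outer ELSE → E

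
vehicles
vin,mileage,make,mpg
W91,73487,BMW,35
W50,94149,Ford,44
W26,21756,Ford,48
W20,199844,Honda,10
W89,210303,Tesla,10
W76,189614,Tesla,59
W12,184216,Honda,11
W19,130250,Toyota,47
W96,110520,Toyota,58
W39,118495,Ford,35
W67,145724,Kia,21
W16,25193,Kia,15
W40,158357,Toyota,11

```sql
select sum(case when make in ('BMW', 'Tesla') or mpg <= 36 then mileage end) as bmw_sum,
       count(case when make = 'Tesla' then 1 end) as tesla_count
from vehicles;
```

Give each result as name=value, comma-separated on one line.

bmw_sum=1305233, tesla_count=2

[bmw_sum: make in ('BMW', 'Tesla') or mpg <= 36]
vin=W91: ✓ → 73487
vin=W50: ✗
vin=W26: ✗
vin=W20: ✓ → 199844
vin=W89: ✓ → 210303
vin=W76: ✓ → 189614
vin=W12: ✓ → 184216
vin=W19: ✗
vin=W96: ✗
vin=W39: ✓ → 118495
vin=W67: ✓ → 145724
vin=W16: ✓ → 25193
vin=W40: ✓ → 158357
bmw_sum = 73487 + 199844 + 210303 + 189614 + 184216 + 118495 + 145724 + 25193 + 158357 = 1305233
—
[tesla_count: make = 'Tesla']
vin=W91: ✗
vin=W50: ✗
vin=W26: ✗
vin=W20: ✗
vin=W89: ✓ → 1
vin=W76: ✓ → 1
vin=W12: ✗
vin=W19: ✗
vin=W96: ✗
vin=W39: ✗
vin=W67: ✗
vin=W16: ✗
vin=W40: ✗
tesla_count = COUNT(1, 1) = 2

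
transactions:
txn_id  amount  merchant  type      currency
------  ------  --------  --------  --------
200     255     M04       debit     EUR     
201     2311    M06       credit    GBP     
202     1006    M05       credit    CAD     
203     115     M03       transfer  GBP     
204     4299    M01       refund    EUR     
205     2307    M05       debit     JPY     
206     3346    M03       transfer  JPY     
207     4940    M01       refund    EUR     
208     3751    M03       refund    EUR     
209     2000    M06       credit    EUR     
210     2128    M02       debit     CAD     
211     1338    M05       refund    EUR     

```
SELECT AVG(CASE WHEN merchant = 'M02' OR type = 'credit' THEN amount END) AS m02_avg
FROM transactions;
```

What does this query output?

1861.25

txn_id=200: ✗
txn_id=201: ✓ → 2311
txn_id=202: ✓ → 1006
txn_id=203: ✗
txn_id=204: ✗
txn_id=205: ✗
txn_id=206: ✗
txn_id=207: ✗
txn_id=208: ✗
txn_id=209: ✓ → 2000
txn_id=210: ✓ → 2128
txn_id=211: ✗
m02_avg = (2311 + 1006 + 2000 + 2128) / 4 = 1861.25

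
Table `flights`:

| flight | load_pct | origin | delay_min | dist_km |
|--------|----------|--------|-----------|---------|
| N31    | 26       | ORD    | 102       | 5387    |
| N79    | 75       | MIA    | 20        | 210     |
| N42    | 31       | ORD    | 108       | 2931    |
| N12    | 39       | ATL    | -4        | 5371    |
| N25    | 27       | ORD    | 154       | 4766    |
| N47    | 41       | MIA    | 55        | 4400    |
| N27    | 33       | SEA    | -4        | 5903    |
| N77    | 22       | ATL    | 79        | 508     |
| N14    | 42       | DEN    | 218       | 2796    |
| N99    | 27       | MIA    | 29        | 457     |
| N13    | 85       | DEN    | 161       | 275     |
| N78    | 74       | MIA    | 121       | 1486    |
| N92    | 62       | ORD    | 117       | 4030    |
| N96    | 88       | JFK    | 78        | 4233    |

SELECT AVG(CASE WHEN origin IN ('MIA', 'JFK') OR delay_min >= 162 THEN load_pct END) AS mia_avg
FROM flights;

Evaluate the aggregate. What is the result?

57.8333333333

flight=N31: ✗
flight=N79: ✓ → 75
flight=N42: ✗
flight=N12: ✗
flight=N25: ✗
flight=N47: ✓ → 41
flight=N27: ✗
flight=N77: ✗
flight=N14: ✓ → 42
flight=N99: ✓ → 27
flight=N13: ✗
flight=N78: ✓ → 74
flight=N92: ✗
flight=N96: ✓ → 88
mia_avg = (75 + 41 + 42 + 27 + 74 + 88) / 6 = 57.8333333333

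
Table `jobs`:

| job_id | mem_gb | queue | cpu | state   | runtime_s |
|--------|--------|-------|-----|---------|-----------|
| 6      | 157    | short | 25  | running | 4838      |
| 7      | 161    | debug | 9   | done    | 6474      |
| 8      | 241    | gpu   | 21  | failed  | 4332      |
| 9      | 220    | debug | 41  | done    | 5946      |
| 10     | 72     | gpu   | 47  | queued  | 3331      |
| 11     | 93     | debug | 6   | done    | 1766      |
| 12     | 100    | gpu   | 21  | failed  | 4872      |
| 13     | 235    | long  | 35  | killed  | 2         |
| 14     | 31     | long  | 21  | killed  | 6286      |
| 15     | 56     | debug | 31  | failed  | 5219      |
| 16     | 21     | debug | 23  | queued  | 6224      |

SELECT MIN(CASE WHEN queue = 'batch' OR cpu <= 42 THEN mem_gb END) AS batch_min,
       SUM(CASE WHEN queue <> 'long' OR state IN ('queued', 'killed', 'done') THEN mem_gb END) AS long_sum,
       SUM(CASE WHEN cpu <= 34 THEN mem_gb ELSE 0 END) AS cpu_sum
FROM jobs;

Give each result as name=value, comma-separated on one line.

[batch_min: queue = 'batch' OR cpu <= 42]
job_id=6: ✓ → 157
job_id=7: ✓ → 161
job_id=8: ✓ → 241
job_id=9: ✓ → 220
job_id=10: ✗
job_id=11: ✓ → 93
job_id=12: ✓ → 100
job_id=13: ✓ → 235
job_id=14: ✓ → 31
job_id=15: ✓ → 56
job_id=16: ✓ → 21
batch_min = MIN(157, 161, 241, 220, 93, 100, 235, 31, 56, 21) = 21
—
[long_sum: queue <> 'long' OR state IN ('queued', 'killed', 'done')]
job_id=6: ✓ → 157
job_id=7: ✓ → 161
job_id=8: ✓ → 241
job_id=9: ✓ → 220
job_id=10: ✓ → 72
job_id=11: ✓ → 93
job_id=12: ✓ → 100
job_id=13: ✓ → 235
job_id=14: ✓ → 31
job_id=15: ✓ → 56
job_id=16: ✓ → 21
long_sum = 157 + 161 + 241 + 220 + 72 + 93 + 100 + 235 + 31 + 56 + 21 = 1387
—
[cpu_sum: cpu <= 34]
job_id=6: ✓ → 157
job_id=7: ✓ → 161
job_id=8: ✓ → 241
job_id=9: ✗
job_id=10: ✗
job_id=11: ✓ → 93
job_id=12: ✓ → 100
job_id=13: ✗
job_id=14: ✓ → 31
job_id=15: ✓ → 56
job_id=16: ✓ → 21
cpu_sum = 157 + 161 + 241 + 93 + 100 + 31 + 56 + 21 = 860

batch_min=21, long_sum=1387, cpu_sum=860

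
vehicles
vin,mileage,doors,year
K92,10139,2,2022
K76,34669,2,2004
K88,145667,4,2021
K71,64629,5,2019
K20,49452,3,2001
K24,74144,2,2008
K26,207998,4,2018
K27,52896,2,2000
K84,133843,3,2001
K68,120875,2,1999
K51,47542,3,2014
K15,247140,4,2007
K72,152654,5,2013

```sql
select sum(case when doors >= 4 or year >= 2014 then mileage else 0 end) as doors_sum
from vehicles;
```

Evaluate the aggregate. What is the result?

vin=K92: ✓ → 10139
vin=K76: ✗
vin=K88: ✓ → 145667
vin=K71: ✓ → 64629
vin=K20: ✗
vin=K24: ✗
vin=K26: ✓ → 207998
vin=K27: ✗
vin=K84: ✗
vin=K68: ✗
vin=K51: ✓ → 47542
vin=K15: ✓ → 247140
vin=K72: ✓ → 152654
doors_sum = 10139 + 145667 + 64629 + 207998 + 47542 + 247140 + 152654 = 875769

875769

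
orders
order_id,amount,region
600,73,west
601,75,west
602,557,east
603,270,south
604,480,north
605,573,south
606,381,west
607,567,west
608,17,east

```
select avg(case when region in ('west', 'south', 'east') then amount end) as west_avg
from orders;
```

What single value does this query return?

314.125

order_id=600: ✓ → 73
order_id=601: ✓ → 75
order_id=602: ✓ → 557
order_id=603: ✓ → 270
order_id=604: ✗
order_id=605: ✓ → 573
order_id=606: ✓ → 381
order_id=607: ✓ → 567
order_id=608: ✓ → 17
west_avg = (73 + 75 + 557 + 270 + 573 + 381 + 567 + 17) / 8 = 314.125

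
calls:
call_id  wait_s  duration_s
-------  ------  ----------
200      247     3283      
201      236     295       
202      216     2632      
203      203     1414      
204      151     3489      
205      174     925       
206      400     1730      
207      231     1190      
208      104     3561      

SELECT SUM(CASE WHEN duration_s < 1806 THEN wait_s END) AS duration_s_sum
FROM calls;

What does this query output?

1244

call_id=200: ✗
call_id=201: ✓ → 236
call_id=202: ✗
call_id=203: ✓ → 203
call_id=204: ✗
call_id=205: ✓ → 174
call_id=206: ✓ → 400
call_id=207: ✓ → 231
call_id=208: ✗
duration_s_sum = 236 + 203 + 174 + 400 + 231 = 1244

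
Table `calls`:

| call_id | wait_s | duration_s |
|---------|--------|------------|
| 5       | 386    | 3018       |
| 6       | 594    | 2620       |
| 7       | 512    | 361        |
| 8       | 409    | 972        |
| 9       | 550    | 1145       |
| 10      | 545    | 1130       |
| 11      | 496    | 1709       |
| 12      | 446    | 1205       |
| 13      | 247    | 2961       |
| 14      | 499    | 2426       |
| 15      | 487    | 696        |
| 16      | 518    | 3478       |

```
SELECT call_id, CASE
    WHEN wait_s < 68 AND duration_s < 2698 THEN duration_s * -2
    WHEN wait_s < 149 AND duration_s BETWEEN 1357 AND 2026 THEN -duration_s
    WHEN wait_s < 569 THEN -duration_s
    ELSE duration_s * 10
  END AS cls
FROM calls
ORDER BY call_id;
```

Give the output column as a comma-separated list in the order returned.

-3018, 26200, -361, -972, -1145, -1130, -1709, -1205, -2961, -2426, -696, -3478

call_id=5: wait_s < 569 → -3018
call_id=6: ELSE → 26200
call_id=7: wait_s < 569 → -361
call_id=8: wait_s < 569 → -972
call_id=9: wait_s < 569 → -1145
call_id=10: wait_s < 569 → -1130
call_id=11: wait_s < 569 → -1709
call_id=12: wait_s < 569 → -1205
call_id=13: wait_s < 569 → -2961
call_id=14: wait_s < 569 → -2426
call_id=15: wait_s < 569 → -696
call_id=16: wait_s < 569 → -3478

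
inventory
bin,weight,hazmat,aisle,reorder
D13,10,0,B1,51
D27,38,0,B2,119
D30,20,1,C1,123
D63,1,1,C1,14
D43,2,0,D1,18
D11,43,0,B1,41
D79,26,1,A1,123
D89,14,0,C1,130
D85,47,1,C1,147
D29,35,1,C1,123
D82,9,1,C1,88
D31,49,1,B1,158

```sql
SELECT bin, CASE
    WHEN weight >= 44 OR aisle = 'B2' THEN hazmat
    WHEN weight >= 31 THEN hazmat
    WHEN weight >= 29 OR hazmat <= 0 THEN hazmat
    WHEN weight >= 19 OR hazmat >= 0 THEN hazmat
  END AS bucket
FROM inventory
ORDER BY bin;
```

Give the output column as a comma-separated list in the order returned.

0, 0, 0, 1, 1, 1, 0, 1, 1, 1, 1, 0

bin=D11: weight >= 31 → 0
bin=D13: weight >= 29 OR hazmat <= 0 → 0
bin=D27: weight >= 44 OR aisle = 'B2' → 0
bin=D29: weight >= 31 → 1
bin=D30: weight >= 19 OR hazmat >= 0 → 1
bin=D31: weight >= 44 OR aisle = 'B2' → 1
bin=D43: weight >= 29 OR hazmat <= 0 → 0
bin=D63: weight >= 19 OR hazmat >= 0 → 1
bin=D79: weight >= 19 OR hazmat >= 0 → 1
bin=D82: weight >= 19 OR hazmat >= 0 → 1
bin=D85: weight >= 44 OR aisle = 'B2' → 1
bin=D89: weight >= 29 OR hazmat <= 0 → 0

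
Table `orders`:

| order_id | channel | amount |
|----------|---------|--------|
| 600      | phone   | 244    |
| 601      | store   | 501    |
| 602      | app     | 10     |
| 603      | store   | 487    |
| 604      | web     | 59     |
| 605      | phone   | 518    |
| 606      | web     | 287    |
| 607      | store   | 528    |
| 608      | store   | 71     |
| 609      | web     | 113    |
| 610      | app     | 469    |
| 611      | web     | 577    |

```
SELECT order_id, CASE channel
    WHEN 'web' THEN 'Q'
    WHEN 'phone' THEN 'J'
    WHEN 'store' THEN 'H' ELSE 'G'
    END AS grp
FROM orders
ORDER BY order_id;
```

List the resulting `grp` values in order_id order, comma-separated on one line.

J, H, G, H, Q, J, Q, H, H, Q, G, Q

order_id=600: channel='phone' → J
order_id=601: channel='store' → H
order_id=602: ELSE → G
order_id=603: channel='store' → H
order_id=604: channel='web' → Q
order_id=605: channel='phone' → J
order_id=606: channel='web' → Q
order_id=607: channel='store' → H
order_id=608: channel='store' → H
order_id=609: channel='web' → Q
order_id=610: ELSE → G
order_id=611: channel='web' → Q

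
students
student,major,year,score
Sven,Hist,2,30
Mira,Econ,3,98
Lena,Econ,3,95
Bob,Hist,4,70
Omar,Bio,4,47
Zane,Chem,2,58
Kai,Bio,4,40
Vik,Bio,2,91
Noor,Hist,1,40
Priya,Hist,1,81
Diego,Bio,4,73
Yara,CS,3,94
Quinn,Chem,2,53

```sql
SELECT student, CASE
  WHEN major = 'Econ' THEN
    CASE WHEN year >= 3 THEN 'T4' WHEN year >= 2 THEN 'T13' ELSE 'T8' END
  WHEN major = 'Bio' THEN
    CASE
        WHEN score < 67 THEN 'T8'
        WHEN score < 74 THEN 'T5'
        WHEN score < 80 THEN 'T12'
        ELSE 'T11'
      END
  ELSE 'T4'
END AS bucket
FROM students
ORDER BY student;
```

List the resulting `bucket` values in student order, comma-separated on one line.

student=Bob: major='Hist' → outer ELSE → T4
student=Diego: major='Bio' → inner[score < 74] → T5
student=Kai: major='Bio' → inner[score < 67] → T8
student=Lena: major='Econ' → inner[year >= 3] → T4
student=Mira: major='Econ' → inner[year >= 3] → T4
student=Noor: major='Hist' → outer ELSE → T4
student=Omar: major='Bio' → inner[score < 67] → T8
student=Priya: major='Hist' → outer ELSE → T4
student=Quinn: major='Chem' → outer ELSE → T4
student=Sven: major='Hist' → outer ELSE → T4
student=Vik: major='Bio' → inner[ELSE] → T11
student=Yara: major='CS' → outer ELSE → T4
student=Zane: major='Chem' → outer ELSE → T4

T4, T5, T8, T4, T4, T4, T8, T4, T4, T4, T11, T4, T4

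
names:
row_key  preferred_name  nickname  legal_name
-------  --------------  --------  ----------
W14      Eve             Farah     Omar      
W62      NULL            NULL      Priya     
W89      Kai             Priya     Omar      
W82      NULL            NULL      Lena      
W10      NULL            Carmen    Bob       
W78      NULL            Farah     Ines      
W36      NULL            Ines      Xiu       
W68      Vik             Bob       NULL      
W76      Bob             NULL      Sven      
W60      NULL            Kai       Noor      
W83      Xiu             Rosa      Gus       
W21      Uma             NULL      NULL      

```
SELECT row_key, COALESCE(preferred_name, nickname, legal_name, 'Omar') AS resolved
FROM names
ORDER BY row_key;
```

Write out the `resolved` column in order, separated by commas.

Carmen, Eve, Uma, Ines, Kai, Priya, Vik, Bob, Farah, Lena, Xiu, Kai

row_key=W10: preferred_name=NULL, nickname=Carmen → Carmen
row_key=W14: preferred_name=Eve → Eve
row_key=W21: preferred_name=Uma → Uma
row_key=W36: preferred_name=NULL, nickname=Ines → Ines
row_key=W60: preferred_name=NULL, nickname=Kai → Kai
row_key=W62: preferred_name=NULL, nickname=NULL, legal_name=Priya → Priya
row_key=W68: preferred_name=Vik → Vik
row_key=W76: preferred_name=Bob → Bob
row_key=W78: preferred_name=NULL, nickname=Farah → Farah
row_key=W82: preferred_name=NULL, nickname=NULL, legal_name=Lena → Lena
row_key=W83: preferred_name=Xiu → Xiu
row_key=W89: preferred_name=Kai → Kai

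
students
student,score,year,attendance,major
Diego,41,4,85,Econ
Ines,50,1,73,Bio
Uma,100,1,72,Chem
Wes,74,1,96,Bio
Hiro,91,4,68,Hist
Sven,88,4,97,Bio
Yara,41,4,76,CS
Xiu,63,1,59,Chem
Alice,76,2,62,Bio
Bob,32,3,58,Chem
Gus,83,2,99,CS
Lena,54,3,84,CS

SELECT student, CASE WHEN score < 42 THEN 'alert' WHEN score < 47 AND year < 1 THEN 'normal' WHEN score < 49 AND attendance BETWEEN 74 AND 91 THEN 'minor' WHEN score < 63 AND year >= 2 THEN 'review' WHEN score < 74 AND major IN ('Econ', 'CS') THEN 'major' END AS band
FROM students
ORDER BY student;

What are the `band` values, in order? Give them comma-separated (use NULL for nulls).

student=Alice: (no match → NULL) → NULL
student=Bob: score < 42 → alert
student=Diego: score < 42 → alert
student=Gus: (no match → NULL) → NULL
student=Hiro: (no match → NULL) → NULL
student=Ines: (no match → NULL) → NULL
student=Lena: score < 63 AND year >= 2 → review
student=Sven: (no match → NULL) → NULL
student=Uma: (no match → NULL) → NULL
student=Wes: (no match → NULL) → NULL
student=Xiu: (no match → NULL) → NULL
student=Yara: score < 42 → alert

NULL, alert, alert, NULL, NULL, NULL, review, NULL, NULL, NULL, NULL, alert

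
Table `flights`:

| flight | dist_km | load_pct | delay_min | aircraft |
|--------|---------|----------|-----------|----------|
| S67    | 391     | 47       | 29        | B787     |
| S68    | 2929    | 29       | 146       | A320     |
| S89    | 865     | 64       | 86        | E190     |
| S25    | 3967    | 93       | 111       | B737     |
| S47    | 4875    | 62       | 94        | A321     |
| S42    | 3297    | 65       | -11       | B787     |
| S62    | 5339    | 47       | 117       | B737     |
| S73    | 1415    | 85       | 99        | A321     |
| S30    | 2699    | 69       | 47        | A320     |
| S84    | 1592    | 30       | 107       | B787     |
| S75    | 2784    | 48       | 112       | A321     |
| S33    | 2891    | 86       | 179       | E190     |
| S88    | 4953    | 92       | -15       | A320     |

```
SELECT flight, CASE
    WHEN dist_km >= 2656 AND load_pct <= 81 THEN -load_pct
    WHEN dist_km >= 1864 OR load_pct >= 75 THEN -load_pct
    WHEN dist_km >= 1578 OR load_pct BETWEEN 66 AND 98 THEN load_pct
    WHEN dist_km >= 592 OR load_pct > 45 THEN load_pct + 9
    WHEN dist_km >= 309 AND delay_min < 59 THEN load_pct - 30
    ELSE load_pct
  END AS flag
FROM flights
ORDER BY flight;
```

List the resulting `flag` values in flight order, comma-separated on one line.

flight=S25: dist_km >= 1864 OR load_pct >= 75 → -93
flight=S30: dist_km >= 2656 AND load_pct <= 81 → -69
flight=S33: dist_km >= 1864 OR load_pct >= 75 → -86
flight=S42: dist_km >= 2656 AND load_pct <= 81 → -65
flight=S47: dist_km >= 2656 AND load_pct <= 81 → -62
flight=S62: dist_km >= 2656 AND load_pct <= 81 → -47
flight=S67: dist_km >= 592 OR load_pct > 45 → 56
flight=S68: dist_km >= 2656 AND load_pct <= 81 → -29
flight=S73: dist_km >= 1864 OR load_pct >= 75 → -85
flight=S75: dist_km >= 2656 AND load_pct <= 81 → -48
flight=S84: dist_km >= 1578 OR load_pct BETWEEN 66 AND 98 → 30
flight=S88: dist_km >= 1864 OR load_pct >= 75 → -92
flight=S89: dist_km >= 592 OR load_pct > 45 → 73

-93, -69, -86, -65, -62, -47, 56, -29, -85, -48, 30, -92, 73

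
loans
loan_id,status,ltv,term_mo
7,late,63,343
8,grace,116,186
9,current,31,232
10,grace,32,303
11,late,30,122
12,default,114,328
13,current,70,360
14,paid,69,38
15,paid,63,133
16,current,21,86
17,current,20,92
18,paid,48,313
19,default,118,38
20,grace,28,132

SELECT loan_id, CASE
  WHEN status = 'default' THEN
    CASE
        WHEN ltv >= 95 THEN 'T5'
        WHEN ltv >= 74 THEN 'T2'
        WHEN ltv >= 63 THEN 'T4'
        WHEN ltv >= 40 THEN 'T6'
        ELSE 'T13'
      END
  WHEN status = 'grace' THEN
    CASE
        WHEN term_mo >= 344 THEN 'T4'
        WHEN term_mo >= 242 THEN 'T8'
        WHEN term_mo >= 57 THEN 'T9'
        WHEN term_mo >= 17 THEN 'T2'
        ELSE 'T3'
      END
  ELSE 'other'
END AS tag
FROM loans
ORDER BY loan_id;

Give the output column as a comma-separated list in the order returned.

loan_id=7: status='late' → outer ELSE → other
loan_id=8: status='grace' → inner[term_mo >= 57] → T9
loan_id=9: status='current' → outer ELSE → other
loan_id=10: status='grace' → inner[term_mo >= 242] → T8
loan_id=11: status='late' → outer ELSE → other
loan_id=12: status='default' → inner[ltv >= 95] → T5
loan_id=13: status='current' → outer ELSE → other
loan_id=14: status='paid' → outer ELSE → other
loan_id=15: status='paid' → outer ELSE → other
loan_id=16: status='current' → outer ELSE → other
loan_id=17: status='current' → outer ELSE → other
loan_id=18: status='paid' → outer ELSE → other
loan_id=19: status='default' → inner[ltv >= 95] → T5
loan_id=20: status='grace' → inner[term_mo >= 57] → T9

other, T9, other, T8, other, T5, other, other, other, other, other, other, T5, T9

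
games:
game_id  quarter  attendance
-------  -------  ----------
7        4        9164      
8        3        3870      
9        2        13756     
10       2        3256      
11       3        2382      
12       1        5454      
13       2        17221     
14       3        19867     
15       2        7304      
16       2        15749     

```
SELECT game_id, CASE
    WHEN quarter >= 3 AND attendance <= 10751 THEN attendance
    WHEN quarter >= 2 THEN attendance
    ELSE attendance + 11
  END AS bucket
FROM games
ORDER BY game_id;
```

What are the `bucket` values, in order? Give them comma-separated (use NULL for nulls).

9164, 3870, 13756, 3256, 2382, 5465, 17221, 19867, 7304, 15749

game_id=7: quarter >= 3 AND attendance <= 10751 → 9164
game_id=8: quarter >= 3 AND attendance <= 10751 → 3870
game_id=9: quarter >= 2 → 13756
game_id=10: quarter >= 2 → 3256
game_id=11: quarter >= 3 AND attendance <= 10751 → 2382
game_id=12: ELSE → 5465
game_id=13: quarter >= 2 → 17221
game_id=14: quarter >= 2 → 19867
game_id=15: quarter >= 2 → 7304
game_id=16: quarter >= 2 → 15749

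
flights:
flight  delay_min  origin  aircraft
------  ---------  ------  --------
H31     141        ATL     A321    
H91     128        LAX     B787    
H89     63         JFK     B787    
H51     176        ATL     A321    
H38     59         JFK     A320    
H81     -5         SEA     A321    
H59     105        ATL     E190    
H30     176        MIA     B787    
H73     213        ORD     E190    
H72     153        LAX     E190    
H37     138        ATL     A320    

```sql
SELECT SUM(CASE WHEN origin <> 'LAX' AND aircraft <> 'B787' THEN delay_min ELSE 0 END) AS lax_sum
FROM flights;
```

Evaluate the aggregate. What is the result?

827

flight=H31: ✓ → 141
flight=H91: ✗
flight=H89: ✗
flight=H51: ✓ → 176
flight=H38: ✓ → 59
flight=H81: ✓ → -5
flight=H59: ✓ → 105
flight=H30: ✗
flight=H73: ✓ → 213
flight=H72: ✗
flight=H37: ✓ → 138
lax_sum = 141 + 176 + 59 + -5 + 105 + 213 + 138 = 827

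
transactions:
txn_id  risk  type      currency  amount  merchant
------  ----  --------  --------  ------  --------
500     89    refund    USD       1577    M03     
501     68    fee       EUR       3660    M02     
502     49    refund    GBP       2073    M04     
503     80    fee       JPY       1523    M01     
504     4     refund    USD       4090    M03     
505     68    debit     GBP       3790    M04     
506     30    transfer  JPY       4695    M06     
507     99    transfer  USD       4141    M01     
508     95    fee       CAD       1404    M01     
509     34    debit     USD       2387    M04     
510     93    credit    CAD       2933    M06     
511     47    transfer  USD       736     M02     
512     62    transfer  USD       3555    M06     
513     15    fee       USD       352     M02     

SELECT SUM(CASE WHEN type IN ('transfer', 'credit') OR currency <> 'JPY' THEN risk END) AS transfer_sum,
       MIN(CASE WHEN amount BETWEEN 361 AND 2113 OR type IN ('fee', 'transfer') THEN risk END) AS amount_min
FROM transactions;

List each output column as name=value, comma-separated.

[transfer_sum: type IN ('transfer', 'credit') OR currency <> 'JPY']
txn_id=500: ✓ → 89
txn_id=501: ✓ → 68
txn_id=502: ✓ → 49
txn_id=503: ✗
txn_id=504: ✓ → 4
txn_id=505: ✓ → 68
txn_id=506: ✓ → 30
txn_id=507: ✓ → 99
txn_id=508: ✓ → 95
txn_id=509: ✓ → 34
txn_id=510: ✓ → 93
txn_id=511: ✓ → 47
txn_id=512: ✓ → 62
txn_id=513: ✓ → 15
transfer_sum = 89 + 68 + 49 + 4 + 68 + 30 + 99 + 95 + 34 + 93 + 47 + 62 + 15 = 753
—
[amount_min: amount BETWEEN 361 AND 2113 OR type IN ('fee', 'transfer')]
txn_id=500: ✓ → 89
txn_id=501: ✓ → 68
txn_id=502: ✓ → 49
txn_id=503: ✓ → 80
txn_id=504: ✗
txn_id=505: ✗
txn_id=506: ✓ → 30
txn_id=507: ✓ → 99
txn_id=508: ✓ → 95
txn_id=509: ✗
txn_id=510: ✗
txn_id=511: ✓ → 47
txn_id=512: ✓ → 62
txn_id=513: ✓ → 15
amount_min = MIN(89, 68, 49, 80, 30, 99, 95, 47, 62, 15) = 15

transfer_sum=753, amount_min=15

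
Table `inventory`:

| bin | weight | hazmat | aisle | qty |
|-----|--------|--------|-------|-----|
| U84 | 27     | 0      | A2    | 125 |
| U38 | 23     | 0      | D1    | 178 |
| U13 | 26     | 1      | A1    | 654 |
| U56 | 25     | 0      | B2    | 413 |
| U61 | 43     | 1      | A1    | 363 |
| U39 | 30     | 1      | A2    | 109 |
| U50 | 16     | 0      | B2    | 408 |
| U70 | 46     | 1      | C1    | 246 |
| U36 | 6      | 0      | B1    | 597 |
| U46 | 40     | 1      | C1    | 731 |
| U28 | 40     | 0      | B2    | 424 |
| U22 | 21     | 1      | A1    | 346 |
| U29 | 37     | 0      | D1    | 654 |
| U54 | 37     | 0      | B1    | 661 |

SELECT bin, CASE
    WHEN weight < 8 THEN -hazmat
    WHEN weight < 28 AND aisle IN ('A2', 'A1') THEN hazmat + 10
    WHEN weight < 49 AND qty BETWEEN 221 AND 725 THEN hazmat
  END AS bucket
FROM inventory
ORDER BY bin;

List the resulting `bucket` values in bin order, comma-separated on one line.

11, 11, 0, 0, 0, NULL, NULL, NULL, 0, 0, 0, 1, 1, 10

bin=U13: weight < 28 AND aisle IN ('A2', 'A1') → 11
bin=U22: weight < 28 AND aisle IN ('A2', 'A1') → 11
bin=U28: weight < 49 AND qty BETWEEN 221 AND 725 → 0
bin=U29: weight < 49 AND qty BETWEEN 221 AND 725 → 0
bin=U36: weight < 8 → 0
bin=U38: (no match → NULL) → NULL
bin=U39: (no match → NULL) → NULL
bin=U46: (no match → NULL) → NULL
bin=U50: weight < 49 AND qty BETWEEN 221 AND 725 → 0
bin=U54: weight < 49 AND qty BETWEEN 221 AND 725 → 0
bin=U56: weight < 49 AND qty BETWEEN 221 AND 725 → 0
bin=U61: weight < 49 AND qty BETWEEN 221 AND 725 → 1
bin=U70: weight < 49 AND qty BETWEEN 221 AND 725 → 1
bin=U84: weight < 28 AND aisle IN ('A2', 'A1') → 10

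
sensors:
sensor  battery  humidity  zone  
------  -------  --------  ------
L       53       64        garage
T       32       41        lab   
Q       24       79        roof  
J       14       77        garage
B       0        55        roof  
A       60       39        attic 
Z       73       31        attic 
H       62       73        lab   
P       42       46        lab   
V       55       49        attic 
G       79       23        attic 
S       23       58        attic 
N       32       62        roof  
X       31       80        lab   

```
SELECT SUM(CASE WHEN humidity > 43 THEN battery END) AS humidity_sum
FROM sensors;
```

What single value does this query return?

sensor=L: ✓ → 53
sensor=T: ✗
sensor=Q: ✓ → 24
sensor=J: ✓ → 14
sensor=B: ✓ → 0
sensor=A: ✗
sensor=Z: ✗
sensor=H: ✓ → 62
sensor=P: ✓ → 42
sensor=V: ✓ → 55
sensor=G: ✗
sensor=S: ✓ → 23
sensor=N: ✓ → 32
sensor=X: ✓ → 31
humidity_sum = 53 + 24 + 14 + 62 + 42 + 55 + 23 + 32 + 31 = 336

336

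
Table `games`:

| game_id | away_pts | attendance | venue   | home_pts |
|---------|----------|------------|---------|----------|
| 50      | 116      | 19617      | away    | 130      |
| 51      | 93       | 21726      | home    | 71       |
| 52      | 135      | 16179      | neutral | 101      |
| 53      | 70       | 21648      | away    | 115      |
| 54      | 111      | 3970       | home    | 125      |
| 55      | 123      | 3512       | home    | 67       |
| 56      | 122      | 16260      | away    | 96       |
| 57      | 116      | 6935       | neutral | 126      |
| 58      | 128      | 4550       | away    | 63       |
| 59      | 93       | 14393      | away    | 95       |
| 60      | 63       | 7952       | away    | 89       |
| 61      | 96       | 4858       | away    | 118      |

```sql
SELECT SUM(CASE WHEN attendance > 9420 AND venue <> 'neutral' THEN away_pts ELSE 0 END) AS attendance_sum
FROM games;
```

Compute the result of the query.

game_id=50: ✓ → 116
game_id=51: ✓ → 93
game_id=52: ✗
game_id=53: ✓ → 70
game_id=54: ✗
game_id=55: ✗
game_id=56: ✓ → 122
game_id=57: ✗
game_id=58: ✗
game_id=59: ✓ → 93
game_id=60: ✗
game_id=61: ✗
attendance_sum = 116 + 93 + 70 + 122 + 93 = 494

494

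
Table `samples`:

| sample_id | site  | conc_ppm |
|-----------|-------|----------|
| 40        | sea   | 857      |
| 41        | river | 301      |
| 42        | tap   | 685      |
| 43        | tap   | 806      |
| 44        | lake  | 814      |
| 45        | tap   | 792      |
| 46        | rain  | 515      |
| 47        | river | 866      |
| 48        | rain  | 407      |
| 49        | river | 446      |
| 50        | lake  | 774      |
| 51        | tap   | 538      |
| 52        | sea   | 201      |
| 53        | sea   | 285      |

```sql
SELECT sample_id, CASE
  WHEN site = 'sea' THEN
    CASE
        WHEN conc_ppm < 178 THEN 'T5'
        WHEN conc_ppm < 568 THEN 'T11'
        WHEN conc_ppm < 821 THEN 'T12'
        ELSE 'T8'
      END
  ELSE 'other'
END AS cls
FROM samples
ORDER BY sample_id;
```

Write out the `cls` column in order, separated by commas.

T8, other, other, other, other, other, other, other, other, other, other, other, T11, T11

sample_id=40: site='sea' → inner[ELSE] → T8
sample_id=41: site='river' → outer ELSE → other
sample_id=42: site='tap' → outer ELSE → other
sample_id=43: site='tap' → outer ELSE → other
sample_id=44: site='lake' → outer ELSE → other
sample_id=45: site='tap' → outer ELSE → other
sample_id=46: site='rain' → outer ELSE → other
sample_id=47: site='river' → outer ELSE → other
sample_id=48: site='rain' → outer ELSE → other
sample_id=49: site='river' → outer ELSE → other
sample_id=50: site='lake' → outer ELSE → other
sample_id=51: site='tap' → outer ELSE → other
sample_id=52: site='sea' → inner[conc_ppm < 568] → T11
sample_id=53: site='sea' → inner[conc_ppm < 568] → T11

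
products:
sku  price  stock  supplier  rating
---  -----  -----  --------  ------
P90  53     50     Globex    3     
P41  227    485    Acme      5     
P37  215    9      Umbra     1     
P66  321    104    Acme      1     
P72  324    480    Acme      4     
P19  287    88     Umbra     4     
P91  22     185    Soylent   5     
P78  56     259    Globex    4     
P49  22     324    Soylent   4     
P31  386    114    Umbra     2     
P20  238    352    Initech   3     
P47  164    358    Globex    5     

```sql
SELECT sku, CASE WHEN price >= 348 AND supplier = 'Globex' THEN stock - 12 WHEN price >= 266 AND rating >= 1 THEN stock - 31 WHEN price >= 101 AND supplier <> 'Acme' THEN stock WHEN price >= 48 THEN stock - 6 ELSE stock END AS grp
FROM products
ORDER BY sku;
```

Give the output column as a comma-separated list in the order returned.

57, 352, 83, 9, 479, 358, 324, 73, 449, 253, 44, 185

sku=P19: price >= 266 AND rating >= 1 → 57
sku=P20: price >= 101 AND supplier <> 'Acme' → 352
sku=P31: price >= 266 AND rating >= 1 → 83
sku=P37: price >= 101 AND supplier <> 'Acme' → 9
sku=P41: price >= 48 → 479
sku=P47: price >= 101 AND supplier <> 'Acme' → 358
sku=P49: ELSE → 324
sku=P66: price >= 266 AND rating >= 1 → 73
sku=P72: price >= 266 AND rating >= 1 → 449
sku=P78: price >= 48 → 253
sku=P90: price >= 48 → 44
sku=P91: ELSE → 185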